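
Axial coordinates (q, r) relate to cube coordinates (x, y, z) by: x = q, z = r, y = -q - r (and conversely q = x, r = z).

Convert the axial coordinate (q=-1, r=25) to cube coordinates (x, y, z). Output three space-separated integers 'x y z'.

x = q = -1
z = r = 25
y = -x - z = -(-1) - (25) = -24

Answer: -1 -24 25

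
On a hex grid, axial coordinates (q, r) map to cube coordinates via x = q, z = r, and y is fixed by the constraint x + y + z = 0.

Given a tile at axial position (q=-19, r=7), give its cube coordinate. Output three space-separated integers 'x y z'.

x = q = -19
z = r = 7
y = -x - z = -(-19) - (7) = 12

Answer: -19 12 7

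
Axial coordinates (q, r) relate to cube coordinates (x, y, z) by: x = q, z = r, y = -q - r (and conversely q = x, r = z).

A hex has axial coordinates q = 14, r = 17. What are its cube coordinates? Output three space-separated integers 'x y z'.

x = q = 14
z = r = 17
y = -x - z = -(14) - (17) = -31

Answer: 14 -31 17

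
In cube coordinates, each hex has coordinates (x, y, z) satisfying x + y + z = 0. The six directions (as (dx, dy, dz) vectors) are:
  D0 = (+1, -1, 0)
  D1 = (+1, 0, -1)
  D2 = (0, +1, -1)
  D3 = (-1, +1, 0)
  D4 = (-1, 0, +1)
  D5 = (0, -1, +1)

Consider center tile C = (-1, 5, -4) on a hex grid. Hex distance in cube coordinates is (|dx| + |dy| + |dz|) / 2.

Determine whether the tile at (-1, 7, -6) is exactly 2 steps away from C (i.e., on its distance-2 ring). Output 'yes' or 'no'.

|px - cx| = |-1 - (-1)| = 0
|py - cy| = |7 - 5| = 2
|pz - cz| = |-6 - (-4)| = 2
distance = (0+2+2)/2 = 4/2 = 2
radius = 2; distance == radius -> yes

Answer: yes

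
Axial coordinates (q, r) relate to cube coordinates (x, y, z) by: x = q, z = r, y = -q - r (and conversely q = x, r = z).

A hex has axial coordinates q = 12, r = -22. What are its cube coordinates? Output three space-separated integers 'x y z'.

Answer: 12 10 -22

Derivation:
x = q = 12
z = r = -22
y = -x - z = -(12) - (-22) = 10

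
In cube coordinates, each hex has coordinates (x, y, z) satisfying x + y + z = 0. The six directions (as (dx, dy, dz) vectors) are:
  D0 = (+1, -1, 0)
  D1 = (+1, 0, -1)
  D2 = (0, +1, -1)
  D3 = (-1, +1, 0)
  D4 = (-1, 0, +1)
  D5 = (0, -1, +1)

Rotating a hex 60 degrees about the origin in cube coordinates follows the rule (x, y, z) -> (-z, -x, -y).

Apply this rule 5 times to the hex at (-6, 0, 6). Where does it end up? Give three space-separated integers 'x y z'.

Start: (-6, 0, 6)
Step 1: (-6, 0, 6) -> (-(6), -(-6), -(0)) = (-6, 6, 0)
Step 2: (-6, 6, 0) -> (-(0), -(-6), -(6)) = (0, 6, -6)
Step 3: (0, 6, -6) -> (-(-6), -(0), -(6)) = (6, 0, -6)
Step 4: (6, 0, -6) -> (-(-6), -(6), -(0)) = (6, -6, 0)
Step 5: (6, -6, 0) -> (-(0), -(6), -(-6)) = (0, -6, 6)

Answer: 0 -6 6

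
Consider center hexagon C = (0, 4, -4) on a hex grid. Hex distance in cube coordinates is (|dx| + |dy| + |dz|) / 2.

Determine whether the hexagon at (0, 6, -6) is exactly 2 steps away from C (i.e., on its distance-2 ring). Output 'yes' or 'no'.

|px - cx| = |0 - 0| = 0
|py - cy| = |6 - 4| = 2
|pz - cz| = |-6 - (-4)| = 2
distance = (0+2+2)/2 = 4/2 = 2
radius = 2; distance == radius -> yes

Answer: yes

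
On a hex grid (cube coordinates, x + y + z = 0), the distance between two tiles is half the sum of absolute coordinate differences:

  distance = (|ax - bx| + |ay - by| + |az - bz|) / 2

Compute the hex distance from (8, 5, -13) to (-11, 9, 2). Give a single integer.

Answer: 19

Derivation:
|ax - bx| = |8 - (-11)| = 19
|ay - by| = |5 - 9| = 4
|az - bz| = |-13 - 2| = 15
distance = (19 + 4 + 15) / 2 = 38 / 2 = 19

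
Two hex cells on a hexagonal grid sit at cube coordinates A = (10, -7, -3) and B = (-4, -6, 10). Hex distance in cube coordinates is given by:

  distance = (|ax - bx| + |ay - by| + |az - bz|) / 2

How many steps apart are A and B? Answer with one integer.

|ax - bx| = |10 - (-4)| = 14
|ay - by| = |-7 - (-6)| = 1
|az - bz| = |-3 - 10| = 13
distance = (14 + 1 + 13) / 2 = 28 / 2 = 14

Answer: 14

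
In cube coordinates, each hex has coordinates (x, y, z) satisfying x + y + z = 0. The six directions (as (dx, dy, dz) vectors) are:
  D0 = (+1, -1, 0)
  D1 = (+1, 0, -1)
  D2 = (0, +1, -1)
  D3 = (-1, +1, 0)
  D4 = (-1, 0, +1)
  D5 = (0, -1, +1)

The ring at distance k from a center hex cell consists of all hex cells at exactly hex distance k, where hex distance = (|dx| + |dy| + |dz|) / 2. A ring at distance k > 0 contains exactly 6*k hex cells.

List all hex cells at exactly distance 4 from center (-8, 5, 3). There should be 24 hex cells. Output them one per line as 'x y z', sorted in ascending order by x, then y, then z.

Answer: -12 5 7
-12 6 6
-12 7 5
-12 8 4
-12 9 3
-11 4 7
-11 9 2
-10 3 7
-10 9 1
-9 2 7
-9 9 0
-8 1 7
-8 9 -1
-7 1 6
-7 8 -1
-6 1 5
-6 7 -1
-5 1 4
-5 6 -1
-4 1 3
-4 2 2
-4 3 1
-4 4 0
-4 5 -1

Derivation:
Walk ring at distance 4 from (-8, 5, 3):
Start at center + D4*4 = (-12, 5, 7)
  hex 0: (-12, 5, 7)
  hex 1: (-11, 4, 7)
  hex 2: (-10, 3, 7)
  hex 3: (-9, 2, 7)
  hex 4: (-8, 1, 7)
  hex 5: (-7, 1, 6)
  hex 6: (-6, 1, 5)
  hex 7: (-5, 1, 4)
  hex 8: (-4, 1, 3)
  hex 9: (-4, 2, 2)
  hex 10: (-4, 3, 1)
  hex 11: (-4, 4, 0)
  hex 12: (-4, 5, -1)
  hex 13: (-5, 6, -1)
  hex 14: (-6, 7, -1)
  hex 15: (-7, 8, -1)
  hex 16: (-8, 9, -1)
  hex 17: (-9, 9, 0)
  hex 18: (-10, 9, 1)
  hex 19: (-11, 9, 2)
  hex 20: (-12, 9, 3)
  hex 21: (-12, 8, 4)
  hex 22: (-12, 7, 5)
  hex 23: (-12, 6, 6)
Sorted: 24 hexes.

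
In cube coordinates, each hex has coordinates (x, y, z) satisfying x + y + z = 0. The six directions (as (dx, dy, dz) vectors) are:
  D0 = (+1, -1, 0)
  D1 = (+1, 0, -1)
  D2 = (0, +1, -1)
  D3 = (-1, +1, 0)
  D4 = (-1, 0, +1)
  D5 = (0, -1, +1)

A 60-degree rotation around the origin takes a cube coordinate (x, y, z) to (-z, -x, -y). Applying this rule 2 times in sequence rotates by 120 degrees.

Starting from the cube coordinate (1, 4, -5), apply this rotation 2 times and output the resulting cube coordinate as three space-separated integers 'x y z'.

Answer: 4 -5 1

Derivation:
Start: (1, 4, -5)
Step 1: (1, 4, -5) -> (-(-5), -(1), -(4)) = (5, -1, -4)
Step 2: (5, -1, -4) -> (-(-4), -(5), -(-1)) = (4, -5, 1)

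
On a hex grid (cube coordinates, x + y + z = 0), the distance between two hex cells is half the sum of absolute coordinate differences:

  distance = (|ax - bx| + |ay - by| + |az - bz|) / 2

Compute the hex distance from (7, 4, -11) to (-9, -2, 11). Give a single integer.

Answer: 22

Derivation:
|ax - bx| = |7 - (-9)| = 16
|ay - by| = |4 - (-2)| = 6
|az - bz| = |-11 - 11| = 22
distance = (16 + 6 + 22) / 2 = 44 / 2 = 22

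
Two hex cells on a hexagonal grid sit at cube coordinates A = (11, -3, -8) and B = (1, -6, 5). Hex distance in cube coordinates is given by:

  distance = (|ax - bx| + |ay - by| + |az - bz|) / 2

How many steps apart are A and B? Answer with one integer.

|ax - bx| = |11 - 1| = 10
|ay - by| = |-3 - (-6)| = 3
|az - bz| = |-8 - 5| = 13
distance = (10 + 3 + 13) / 2 = 26 / 2 = 13

Answer: 13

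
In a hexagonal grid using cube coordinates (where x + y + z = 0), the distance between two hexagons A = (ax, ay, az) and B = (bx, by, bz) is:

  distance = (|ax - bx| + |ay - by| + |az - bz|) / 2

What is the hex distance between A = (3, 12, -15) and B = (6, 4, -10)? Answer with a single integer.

|ax - bx| = |3 - 6| = 3
|ay - by| = |12 - 4| = 8
|az - bz| = |-15 - (-10)| = 5
distance = (3 + 8 + 5) / 2 = 16 / 2 = 8

Answer: 8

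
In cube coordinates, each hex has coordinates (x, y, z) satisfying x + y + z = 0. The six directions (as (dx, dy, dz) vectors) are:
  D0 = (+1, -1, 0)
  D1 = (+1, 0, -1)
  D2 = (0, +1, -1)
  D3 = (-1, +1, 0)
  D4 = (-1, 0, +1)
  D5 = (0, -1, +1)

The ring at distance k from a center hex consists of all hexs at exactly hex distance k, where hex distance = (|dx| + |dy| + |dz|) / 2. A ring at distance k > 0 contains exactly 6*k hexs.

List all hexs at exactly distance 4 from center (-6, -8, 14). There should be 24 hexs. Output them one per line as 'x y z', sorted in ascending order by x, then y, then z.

Answer: -10 -8 18
-10 -7 17
-10 -6 16
-10 -5 15
-10 -4 14
-9 -9 18
-9 -4 13
-8 -10 18
-8 -4 12
-7 -11 18
-7 -4 11
-6 -12 18
-6 -4 10
-5 -12 17
-5 -5 10
-4 -12 16
-4 -6 10
-3 -12 15
-3 -7 10
-2 -12 14
-2 -11 13
-2 -10 12
-2 -9 11
-2 -8 10

Derivation:
Walk ring at distance 4 from (-6, -8, 14):
Start at center + D4*4 = (-10, -8, 18)
  hex 0: (-10, -8, 18)
  hex 1: (-9, -9, 18)
  hex 2: (-8, -10, 18)
  hex 3: (-7, -11, 18)
  hex 4: (-6, -12, 18)
  hex 5: (-5, -12, 17)
  hex 6: (-4, -12, 16)
  hex 7: (-3, -12, 15)
  hex 8: (-2, -12, 14)
  hex 9: (-2, -11, 13)
  hex 10: (-2, -10, 12)
  hex 11: (-2, -9, 11)
  hex 12: (-2, -8, 10)
  hex 13: (-3, -7, 10)
  hex 14: (-4, -6, 10)
  hex 15: (-5, -5, 10)
  hex 16: (-6, -4, 10)
  hex 17: (-7, -4, 11)
  hex 18: (-8, -4, 12)
  hex 19: (-9, -4, 13)
  hex 20: (-10, -4, 14)
  hex 21: (-10, -5, 15)
  hex 22: (-10, -6, 16)
  hex 23: (-10, -7, 17)
Sorted: 24 hexes.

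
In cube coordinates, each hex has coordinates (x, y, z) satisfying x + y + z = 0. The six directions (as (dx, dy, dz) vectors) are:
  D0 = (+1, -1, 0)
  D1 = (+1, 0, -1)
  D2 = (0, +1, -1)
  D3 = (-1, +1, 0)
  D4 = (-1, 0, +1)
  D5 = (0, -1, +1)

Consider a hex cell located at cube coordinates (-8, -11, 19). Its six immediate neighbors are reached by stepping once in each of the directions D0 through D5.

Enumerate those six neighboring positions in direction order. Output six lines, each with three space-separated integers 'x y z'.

Center: (-8, -11, 19). Add each direction:
  D0: (-8, -11, 19) + (1, -1, 0) = (-7, -12, 19)
  D1: (-8, -11, 19) + (1, 0, -1) = (-7, -11, 18)
  D2: (-8, -11, 19) + (0, 1, -1) = (-8, -10, 18)
  D3: (-8, -11, 19) + (-1, 1, 0) = (-9, -10, 19)
  D4: (-8, -11, 19) + (-1, 0, 1) = (-9, -11, 20)
  D5: (-8, -11, 19) + (0, -1, 1) = (-8, -12, 20)

Answer: -7 -12 19
-7 -11 18
-8 -10 18
-9 -10 19
-9 -11 20
-8 -12 20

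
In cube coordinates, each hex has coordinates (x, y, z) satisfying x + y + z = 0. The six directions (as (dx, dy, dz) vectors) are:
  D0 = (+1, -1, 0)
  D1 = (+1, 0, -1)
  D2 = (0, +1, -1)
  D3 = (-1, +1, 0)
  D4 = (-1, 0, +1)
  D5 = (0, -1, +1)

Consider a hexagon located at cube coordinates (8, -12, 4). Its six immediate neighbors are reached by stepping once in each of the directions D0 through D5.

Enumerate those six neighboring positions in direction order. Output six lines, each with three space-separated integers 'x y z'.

Answer: 9 -13 4
9 -12 3
8 -11 3
7 -11 4
7 -12 5
8 -13 5

Derivation:
Center: (8, -12, 4). Add each direction:
  D0: (8, -12, 4) + (1, -1, 0) = (9, -13, 4)
  D1: (8, -12, 4) + (1, 0, -1) = (9, -12, 3)
  D2: (8, -12, 4) + (0, 1, -1) = (8, -11, 3)
  D3: (8, -12, 4) + (-1, 1, 0) = (7, -11, 4)
  D4: (8, -12, 4) + (-1, 0, 1) = (7, -12, 5)
  D5: (8, -12, 4) + (0, -1, 1) = (8, -13, 5)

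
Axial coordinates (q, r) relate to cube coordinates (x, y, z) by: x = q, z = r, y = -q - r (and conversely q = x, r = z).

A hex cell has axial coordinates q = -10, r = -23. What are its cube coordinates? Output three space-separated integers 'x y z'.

Answer: -10 33 -23

Derivation:
x = q = -10
z = r = -23
y = -x - z = -(-10) - (-23) = 33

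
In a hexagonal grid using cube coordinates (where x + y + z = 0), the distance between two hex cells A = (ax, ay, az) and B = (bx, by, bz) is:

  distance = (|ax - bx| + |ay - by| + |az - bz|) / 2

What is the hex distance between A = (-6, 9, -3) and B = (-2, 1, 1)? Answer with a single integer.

Answer: 8

Derivation:
|ax - bx| = |-6 - (-2)| = 4
|ay - by| = |9 - 1| = 8
|az - bz| = |-3 - 1| = 4
distance = (4 + 8 + 4) / 2 = 16 / 2 = 8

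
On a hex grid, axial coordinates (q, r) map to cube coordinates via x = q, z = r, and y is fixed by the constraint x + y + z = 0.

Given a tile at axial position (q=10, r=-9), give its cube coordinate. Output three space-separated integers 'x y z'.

Answer: 10 -1 -9

Derivation:
x = q = 10
z = r = -9
y = -x - z = -(10) - (-9) = -1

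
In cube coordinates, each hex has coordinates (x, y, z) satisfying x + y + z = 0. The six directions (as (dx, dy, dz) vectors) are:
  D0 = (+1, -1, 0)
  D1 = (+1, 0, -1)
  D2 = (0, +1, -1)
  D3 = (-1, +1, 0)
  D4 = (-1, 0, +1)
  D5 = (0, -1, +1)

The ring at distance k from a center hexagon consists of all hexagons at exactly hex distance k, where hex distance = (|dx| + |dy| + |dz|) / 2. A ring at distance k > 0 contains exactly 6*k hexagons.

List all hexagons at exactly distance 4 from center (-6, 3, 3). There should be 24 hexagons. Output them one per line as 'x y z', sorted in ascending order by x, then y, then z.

Answer: -10 3 7
-10 4 6
-10 5 5
-10 6 4
-10 7 3
-9 2 7
-9 7 2
-8 1 7
-8 7 1
-7 0 7
-7 7 0
-6 -1 7
-6 7 -1
-5 -1 6
-5 6 -1
-4 -1 5
-4 5 -1
-3 -1 4
-3 4 -1
-2 -1 3
-2 0 2
-2 1 1
-2 2 0
-2 3 -1

Derivation:
Walk ring at distance 4 from (-6, 3, 3):
Start at center + D4*4 = (-10, 3, 7)
  hex 0: (-10, 3, 7)
  hex 1: (-9, 2, 7)
  hex 2: (-8, 1, 7)
  hex 3: (-7, 0, 7)
  hex 4: (-6, -1, 7)
  hex 5: (-5, -1, 6)
  hex 6: (-4, -1, 5)
  hex 7: (-3, -1, 4)
  hex 8: (-2, -1, 3)
  hex 9: (-2, 0, 2)
  hex 10: (-2, 1, 1)
  hex 11: (-2, 2, 0)
  hex 12: (-2, 3, -1)
  hex 13: (-3, 4, -1)
  hex 14: (-4, 5, -1)
  hex 15: (-5, 6, -1)
  hex 16: (-6, 7, -1)
  hex 17: (-7, 7, 0)
  hex 18: (-8, 7, 1)
  hex 19: (-9, 7, 2)
  hex 20: (-10, 7, 3)
  hex 21: (-10, 6, 4)
  hex 22: (-10, 5, 5)
  hex 23: (-10, 4, 6)
Sorted: 24 hexes.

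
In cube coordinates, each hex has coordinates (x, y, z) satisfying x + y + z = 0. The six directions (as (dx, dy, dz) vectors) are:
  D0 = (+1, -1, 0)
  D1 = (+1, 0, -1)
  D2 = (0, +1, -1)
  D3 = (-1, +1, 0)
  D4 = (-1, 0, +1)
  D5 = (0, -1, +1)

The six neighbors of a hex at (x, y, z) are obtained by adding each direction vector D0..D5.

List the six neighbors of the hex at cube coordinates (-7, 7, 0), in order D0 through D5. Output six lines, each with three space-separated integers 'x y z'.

Answer: -6 6 0
-6 7 -1
-7 8 -1
-8 8 0
-8 7 1
-7 6 1

Derivation:
Center: (-7, 7, 0). Add each direction:
  D0: (-7, 7, 0) + (1, -1, 0) = (-6, 6, 0)
  D1: (-7, 7, 0) + (1, 0, -1) = (-6, 7, -1)
  D2: (-7, 7, 0) + (0, 1, -1) = (-7, 8, -1)
  D3: (-7, 7, 0) + (-1, 1, 0) = (-8, 8, 0)
  D4: (-7, 7, 0) + (-1, 0, 1) = (-8, 7, 1)
  D5: (-7, 7, 0) + (0, -1, 1) = (-7, 6, 1)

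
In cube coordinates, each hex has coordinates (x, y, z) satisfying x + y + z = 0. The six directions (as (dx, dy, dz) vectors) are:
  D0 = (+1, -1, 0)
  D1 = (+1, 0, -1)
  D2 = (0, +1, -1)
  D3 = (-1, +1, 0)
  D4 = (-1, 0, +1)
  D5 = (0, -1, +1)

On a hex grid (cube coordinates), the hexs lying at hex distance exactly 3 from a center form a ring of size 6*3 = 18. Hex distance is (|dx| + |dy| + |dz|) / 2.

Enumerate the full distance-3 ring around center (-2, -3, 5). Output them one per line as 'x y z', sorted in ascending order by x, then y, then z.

Walk ring at distance 3 from (-2, -3, 5):
Start at center + D4*3 = (-5, -3, 8)
  hex 0: (-5, -3, 8)
  hex 1: (-4, -4, 8)
  hex 2: (-3, -5, 8)
  hex 3: (-2, -6, 8)
  hex 4: (-1, -6, 7)
  hex 5: (0, -6, 6)
  hex 6: (1, -6, 5)
  hex 7: (1, -5, 4)
  hex 8: (1, -4, 3)
  hex 9: (1, -3, 2)
  hex 10: (0, -2, 2)
  hex 11: (-1, -1, 2)
  hex 12: (-2, 0, 2)
  hex 13: (-3, 0, 3)
  hex 14: (-4, 0, 4)
  hex 15: (-5, 0, 5)
  hex 16: (-5, -1, 6)
  hex 17: (-5, -2, 7)
Sorted: 18 hexes.

Answer: -5 -3 8
-5 -2 7
-5 -1 6
-5 0 5
-4 -4 8
-4 0 4
-3 -5 8
-3 0 3
-2 -6 8
-2 0 2
-1 -6 7
-1 -1 2
0 -6 6
0 -2 2
1 -6 5
1 -5 4
1 -4 3
1 -3 2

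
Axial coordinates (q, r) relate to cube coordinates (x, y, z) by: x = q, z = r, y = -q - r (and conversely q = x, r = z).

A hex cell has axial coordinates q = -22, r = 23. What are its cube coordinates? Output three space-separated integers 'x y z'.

x = q = -22
z = r = 23
y = -x - z = -(-22) - (23) = -1

Answer: -22 -1 23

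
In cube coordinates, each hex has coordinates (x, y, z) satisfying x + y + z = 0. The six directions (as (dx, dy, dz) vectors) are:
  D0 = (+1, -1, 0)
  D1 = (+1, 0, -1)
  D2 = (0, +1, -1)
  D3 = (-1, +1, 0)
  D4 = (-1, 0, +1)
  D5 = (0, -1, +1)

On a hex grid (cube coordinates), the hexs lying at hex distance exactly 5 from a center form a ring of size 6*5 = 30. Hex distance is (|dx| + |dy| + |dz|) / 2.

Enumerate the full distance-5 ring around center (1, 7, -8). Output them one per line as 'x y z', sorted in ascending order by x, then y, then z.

Answer: -4 7 -3
-4 8 -4
-4 9 -5
-4 10 -6
-4 11 -7
-4 12 -8
-3 6 -3
-3 12 -9
-2 5 -3
-2 12 -10
-1 4 -3
-1 12 -11
0 3 -3
0 12 -12
1 2 -3
1 12 -13
2 2 -4
2 11 -13
3 2 -5
3 10 -13
4 2 -6
4 9 -13
5 2 -7
5 8 -13
6 2 -8
6 3 -9
6 4 -10
6 5 -11
6 6 -12
6 7 -13

Derivation:
Walk ring at distance 5 from (1, 7, -8):
Start at center + D4*5 = (-4, 7, -3)
  hex 0: (-4, 7, -3)
  hex 1: (-3, 6, -3)
  hex 2: (-2, 5, -3)
  hex 3: (-1, 4, -3)
  hex 4: (0, 3, -3)
  hex 5: (1, 2, -3)
  hex 6: (2, 2, -4)
  hex 7: (3, 2, -5)
  hex 8: (4, 2, -6)
  hex 9: (5, 2, -7)
  hex 10: (6, 2, -8)
  hex 11: (6, 3, -9)
  hex 12: (6, 4, -10)
  hex 13: (6, 5, -11)
  hex 14: (6, 6, -12)
  hex 15: (6, 7, -13)
  hex 16: (5, 8, -13)
  hex 17: (4, 9, -13)
  hex 18: (3, 10, -13)
  hex 19: (2, 11, -13)
  hex 20: (1, 12, -13)
  hex 21: (0, 12, -12)
  hex 22: (-1, 12, -11)
  hex 23: (-2, 12, -10)
  hex 24: (-3, 12, -9)
  hex 25: (-4, 12, -8)
  hex 26: (-4, 11, -7)
  hex 27: (-4, 10, -6)
  hex 28: (-4, 9, -5)
  hex 29: (-4, 8, -4)
Sorted: 30 hexes.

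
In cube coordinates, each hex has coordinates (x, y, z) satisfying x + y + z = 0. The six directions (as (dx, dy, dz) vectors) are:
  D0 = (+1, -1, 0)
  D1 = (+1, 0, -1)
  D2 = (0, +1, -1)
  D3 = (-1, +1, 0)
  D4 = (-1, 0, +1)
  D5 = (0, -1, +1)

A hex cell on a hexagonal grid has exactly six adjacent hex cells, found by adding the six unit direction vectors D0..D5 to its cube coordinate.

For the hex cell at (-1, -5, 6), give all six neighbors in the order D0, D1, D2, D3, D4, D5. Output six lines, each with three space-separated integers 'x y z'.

Answer: 0 -6 6
0 -5 5
-1 -4 5
-2 -4 6
-2 -5 7
-1 -6 7

Derivation:
Center: (-1, -5, 6). Add each direction:
  D0: (-1, -5, 6) + (1, -1, 0) = (0, -6, 6)
  D1: (-1, -5, 6) + (1, 0, -1) = (0, -5, 5)
  D2: (-1, -5, 6) + (0, 1, -1) = (-1, -4, 5)
  D3: (-1, -5, 6) + (-1, 1, 0) = (-2, -4, 6)
  D4: (-1, -5, 6) + (-1, 0, 1) = (-2, -5, 7)
  D5: (-1, -5, 6) + (0, -1, 1) = (-1, -6, 7)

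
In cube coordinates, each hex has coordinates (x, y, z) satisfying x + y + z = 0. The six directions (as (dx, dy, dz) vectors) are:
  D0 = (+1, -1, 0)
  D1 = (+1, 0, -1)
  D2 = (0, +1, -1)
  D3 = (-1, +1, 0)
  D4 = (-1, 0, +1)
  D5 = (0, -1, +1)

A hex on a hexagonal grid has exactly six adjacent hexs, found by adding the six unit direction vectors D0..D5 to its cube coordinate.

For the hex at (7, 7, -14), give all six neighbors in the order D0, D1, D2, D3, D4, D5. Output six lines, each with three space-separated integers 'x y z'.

Answer: 8 6 -14
8 7 -15
7 8 -15
6 8 -14
6 7 -13
7 6 -13

Derivation:
Center: (7, 7, -14). Add each direction:
  D0: (7, 7, -14) + (1, -1, 0) = (8, 6, -14)
  D1: (7, 7, -14) + (1, 0, -1) = (8, 7, -15)
  D2: (7, 7, -14) + (0, 1, -1) = (7, 8, -15)
  D3: (7, 7, -14) + (-1, 1, 0) = (6, 8, -14)
  D4: (7, 7, -14) + (-1, 0, 1) = (6, 7, -13)
  D5: (7, 7, -14) + (0, -1, 1) = (7, 6, -13)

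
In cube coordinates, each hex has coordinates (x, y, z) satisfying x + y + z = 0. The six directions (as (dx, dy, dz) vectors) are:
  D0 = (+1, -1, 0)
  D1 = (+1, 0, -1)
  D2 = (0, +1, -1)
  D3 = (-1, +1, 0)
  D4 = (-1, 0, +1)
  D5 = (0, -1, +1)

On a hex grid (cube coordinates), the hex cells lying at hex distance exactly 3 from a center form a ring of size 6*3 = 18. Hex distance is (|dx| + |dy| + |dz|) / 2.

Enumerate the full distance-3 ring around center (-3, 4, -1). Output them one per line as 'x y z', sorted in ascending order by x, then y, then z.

Walk ring at distance 3 from (-3, 4, -1):
Start at center + D4*3 = (-6, 4, 2)
  hex 0: (-6, 4, 2)
  hex 1: (-5, 3, 2)
  hex 2: (-4, 2, 2)
  hex 3: (-3, 1, 2)
  hex 4: (-2, 1, 1)
  hex 5: (-1, 1, 0)
  hex 6: (0, 1, -1)
  hex 7: (0, 2, -2)
  hex 8: (0, 3, -3)
  hex 9: (0, 4, -4)
  hex 10: (-1, 5, -4)
  hex 11: (-2, 6, -4)
  hex 12: (-3, 7, -4)
  hex 13: (-4, 7, -3)
  hex 14: (-5, 7, -2)
  hex 15: (-6, 7, -1)
  hex 16: (-6, 6, 0)
  hex 17: (-6, 5, 1)
Sorted: 18 hexes.

Answer: -6 4 2
-6 5 1
-6 6 0
-6 7 -1
-5 3 2
-5 7 -2
-4 2 2
-4 7 -3
-3 1 2
-3 7 -4
-2 1 1
-2 6 -4
-1 1 0
-1 5 -4
0 1 -1
0 2 -2
0 3 -3
0 4 -4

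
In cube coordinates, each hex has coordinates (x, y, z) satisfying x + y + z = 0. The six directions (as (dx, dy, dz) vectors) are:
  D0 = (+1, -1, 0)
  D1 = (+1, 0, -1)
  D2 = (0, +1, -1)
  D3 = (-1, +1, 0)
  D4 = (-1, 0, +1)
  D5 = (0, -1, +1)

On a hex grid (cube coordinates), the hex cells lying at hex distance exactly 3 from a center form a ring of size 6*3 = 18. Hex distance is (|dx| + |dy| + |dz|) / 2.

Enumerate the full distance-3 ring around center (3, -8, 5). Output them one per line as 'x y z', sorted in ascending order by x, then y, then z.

Walk ring at distance 3 from (3, -8, 5):
Start at center + D4*3 = (0, -8, 8)
  hex 0: (0, -8, 8)
  hex 1: (1, -9, 8)
  hex 2: (2, -10, 8)
  hex 3: (3, -11, 8)
  hex 4: (4, -11, 7)
  hex 5: (5, -11, 6)
  hex 6: (6, -11, 5)
  hex 7: (6, -10, 4)
  hex 8: (6, -9, 3)
  hex 9: (6, -8, 2)
  hex 10: (5, -7, 2)
  hex 11: (4, -6, 2)
  hex 12: (3, -5, 2)
  hex 13: (2, -5, 3)
  hex 14: (1, -5, 4)
  hex 15: (0, -5, 5)
  hex 16: (0, -6, 6)
  hex 17: (0, -7, 7)
Sorted: 18 hexes.

Answer: 0 -8 8
0 -7 7
0 -6 6
0 -5 5
1 -9 8
1 -5 4
2 -10 8
2 -5 3
3 -11 8
3 -5 2
4 -11 7
4 -6 2
5 -11 6
5 -7 2
6 -11 5
6 -10 4
6 -9 3
6 -8 2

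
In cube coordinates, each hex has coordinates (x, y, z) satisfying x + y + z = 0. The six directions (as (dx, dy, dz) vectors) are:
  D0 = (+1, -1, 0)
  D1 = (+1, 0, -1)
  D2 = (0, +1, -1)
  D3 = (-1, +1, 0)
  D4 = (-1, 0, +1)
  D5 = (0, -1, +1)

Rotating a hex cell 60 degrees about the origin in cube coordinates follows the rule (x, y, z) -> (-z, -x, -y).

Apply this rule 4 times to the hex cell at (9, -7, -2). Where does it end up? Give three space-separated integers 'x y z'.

Start: (9, -7, -2)
Step 1: (9, -7, -2) -> (-(-2), -(9), -(-7)) = (2, -9, 7)
Step 2: (2, -9, 7) -> (-(7), -(2), -(-9)) = (-7, -2, 9)
Step 3: (-7, -2, 9) -> (-(9), -(-7), -(-2)) = (-9, 7, 2)
Step 4: (-9, 7, 2) -> (-(2), -(-9), -(7)) = (-2, 9, -7)

Answer: -2 9 -7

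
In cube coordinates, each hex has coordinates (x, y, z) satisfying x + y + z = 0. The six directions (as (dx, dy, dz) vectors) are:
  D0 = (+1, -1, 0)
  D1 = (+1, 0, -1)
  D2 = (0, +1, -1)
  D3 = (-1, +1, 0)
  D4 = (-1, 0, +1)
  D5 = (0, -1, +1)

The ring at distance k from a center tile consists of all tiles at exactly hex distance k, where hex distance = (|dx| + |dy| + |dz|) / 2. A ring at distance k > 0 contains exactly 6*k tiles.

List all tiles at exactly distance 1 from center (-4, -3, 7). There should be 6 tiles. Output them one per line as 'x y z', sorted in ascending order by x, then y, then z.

Answer: -5 -3 8
-5 -2 7
-4 -4 8
-4 -2 6
-3 -4 7
-3 -3 6

Derivation:
Walk ring at distance 1 from (-4, -3, 7):
Start at center + D4*1 = (-5, -3, 8)
  hex 0: (-5, -3, 8)
  hex 1: (-4, -4, 8)
  hex 2: (-3, -4, 7)
  hex 3: (-3, -3, 6)
  hex 4: (-4, -2, 6)
  hex 5: (-5, -2, 7)
Sorted: 6 hexes.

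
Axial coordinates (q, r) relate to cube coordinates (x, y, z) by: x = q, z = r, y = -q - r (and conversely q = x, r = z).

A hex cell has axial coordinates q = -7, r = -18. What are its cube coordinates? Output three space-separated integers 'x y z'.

x = q = -7
z = r = -18
y = -x - z = -(-7) - (-18) = 25

Answer: -7 25 -18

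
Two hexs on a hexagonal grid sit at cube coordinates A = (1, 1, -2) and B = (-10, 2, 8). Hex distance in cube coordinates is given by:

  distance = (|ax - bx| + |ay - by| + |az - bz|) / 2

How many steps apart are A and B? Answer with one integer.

|ax - bx| = |1 - (-10)| = 11
|ay - by| = |1 - 2| = 1
|az - bz| = |-2 - 8| = 10
distance = (11 + 1 + 10) / 2 = 22 / 2 = 11

Answer: 11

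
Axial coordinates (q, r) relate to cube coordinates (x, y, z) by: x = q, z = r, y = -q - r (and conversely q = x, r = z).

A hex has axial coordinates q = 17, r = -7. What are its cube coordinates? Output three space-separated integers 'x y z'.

Answer: 17 -10 -7

Derivation:
x = q = 17
z = r = -7
y = -x - z = -(17) - (-7) = -10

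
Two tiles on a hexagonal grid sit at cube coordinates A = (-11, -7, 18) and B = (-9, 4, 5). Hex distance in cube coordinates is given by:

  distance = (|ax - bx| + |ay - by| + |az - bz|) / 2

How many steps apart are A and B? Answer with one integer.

|ax - bx| = |-11 - (-9)| = 2
|ay - by| = |-7 - 4| = 11
|az - bz| = |18 - 5| = 13
distance = (2 + 11 + 13) / 2 = 26 / 2 = 13

Answer: 13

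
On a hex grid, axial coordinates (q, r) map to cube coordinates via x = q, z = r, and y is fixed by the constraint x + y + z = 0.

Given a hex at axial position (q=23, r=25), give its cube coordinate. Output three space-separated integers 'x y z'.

Answer: 23 -48 25

Derivation:
x = q = 23
z = r = 25
y = -x - z = -(23) - (25) = -48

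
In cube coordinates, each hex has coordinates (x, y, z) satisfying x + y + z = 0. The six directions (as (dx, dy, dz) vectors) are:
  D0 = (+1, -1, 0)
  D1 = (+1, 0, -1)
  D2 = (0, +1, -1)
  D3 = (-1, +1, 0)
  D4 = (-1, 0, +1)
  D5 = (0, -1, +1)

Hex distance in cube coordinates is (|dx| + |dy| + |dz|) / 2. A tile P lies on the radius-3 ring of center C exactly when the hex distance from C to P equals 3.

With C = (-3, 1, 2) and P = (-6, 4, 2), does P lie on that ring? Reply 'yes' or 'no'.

Answer: yes

Derivation:
|px - cx| = |-6 - (-3)| = 3
|py - cy| = |4 - 1| = 3
|pz - cz| = |2 - 2| = 0
distance = (3+3+0)/2 = 6/2 = 3
radius = 3; distance == radius -> yes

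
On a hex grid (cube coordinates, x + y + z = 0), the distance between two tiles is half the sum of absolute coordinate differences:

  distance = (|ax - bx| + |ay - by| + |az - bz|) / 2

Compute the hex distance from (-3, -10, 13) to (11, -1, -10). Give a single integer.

|ax - bx| = |-3 - 11| = 14
|ay - by| = |-10 - (-1)| = 9
|az - bz| = |13 - (-10)| = 23
distance = (14 + 9 + 23) / 2 = 46 / 2 = 23

Answer: 23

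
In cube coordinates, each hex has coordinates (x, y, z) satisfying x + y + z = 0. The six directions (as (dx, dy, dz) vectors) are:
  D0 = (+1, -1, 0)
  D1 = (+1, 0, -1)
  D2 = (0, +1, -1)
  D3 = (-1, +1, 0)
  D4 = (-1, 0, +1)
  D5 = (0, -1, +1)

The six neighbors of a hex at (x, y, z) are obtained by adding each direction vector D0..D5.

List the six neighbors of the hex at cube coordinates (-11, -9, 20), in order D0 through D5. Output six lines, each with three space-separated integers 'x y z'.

Center: (-11, -9, 20). Add each direction:
  D0: (-11, -9, 20) + (1, -1, 0) = (-10, -10, 20)
  D1: (-11, -9, 20) + (1, 0, -1) = (-10, -9, 19)
  D2: (-11, -9, 20) + (0, 1, -1) = (-11, -8, 19)
  D3: (-11, -9, 20) + (-1, 1, 0) = (-12, -8, 20)
  D4: (-11, -9, 20) + (-1, 0, 1) = (-12, -9, 21)
  D5: (-11, -9, 20) + (0, -1, 1) = (-11, -10, 21)

Answer: -10 -10 20
-10 -9 19
-11 -8 19
-12 -8 20
-12 -9 21
-11 -10 21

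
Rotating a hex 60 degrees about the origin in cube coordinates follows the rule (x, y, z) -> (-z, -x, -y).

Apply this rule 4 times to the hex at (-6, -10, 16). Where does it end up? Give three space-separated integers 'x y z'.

Start: (-6, -10, 16)
Step 1: (-6, -10, 16) -> (-(16), -(-6), -(-10)) = (-16, 6, 10)
Step 2: (-16, 6, 10) -> (-(10), -(-16), -(6)) = (-10, 16, -6)
Step 3: (-10, 16, -6) -> (-(-6), -(-10), -(16)) = (6, 10, -16)
Step 4: (6, 10, -16) -> (-(-16), -(6), -(10)) = (16, -6, -10)

Answer: 16 -6 -10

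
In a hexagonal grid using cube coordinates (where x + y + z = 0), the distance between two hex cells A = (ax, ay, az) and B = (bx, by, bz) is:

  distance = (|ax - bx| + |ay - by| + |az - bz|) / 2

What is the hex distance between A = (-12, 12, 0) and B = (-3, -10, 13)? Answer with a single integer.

Answer: 22

Derivation:
|ax - bx| = |-12 - (-3)| = 9
|ay - by| = |12 - (-10)| = 22
|az - bz| = |0 - 13| = 13
distance = (9 + 22 + 13) / 2 = 44 / 2 = 22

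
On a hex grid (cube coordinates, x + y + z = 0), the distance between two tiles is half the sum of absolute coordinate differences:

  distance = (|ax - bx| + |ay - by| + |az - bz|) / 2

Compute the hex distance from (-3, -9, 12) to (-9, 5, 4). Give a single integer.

Answer: 14

Derivation:
|ax - bx| = |-3 - (-9)| = 6
|ay - by| = |-9 - 5| = 14
|az - bz| = |12 - 4| = 8
distance = (6 + 14 + 8) / 2 = 28 / 2 = 14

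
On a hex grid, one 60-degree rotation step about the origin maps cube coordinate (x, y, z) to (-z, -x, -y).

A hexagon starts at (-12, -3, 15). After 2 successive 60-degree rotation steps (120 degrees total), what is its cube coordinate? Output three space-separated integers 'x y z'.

Start: (-12, -3, 15)
Step 1: (-12, -3, 15) -> (-(15), -(-12), -(-3)) = (-15, 12, 3)
Step 2: (-15, 12, 3) -> (-(3), -(-15), -(12)) = (-3, 15, -12)

Answer: -3 15 -12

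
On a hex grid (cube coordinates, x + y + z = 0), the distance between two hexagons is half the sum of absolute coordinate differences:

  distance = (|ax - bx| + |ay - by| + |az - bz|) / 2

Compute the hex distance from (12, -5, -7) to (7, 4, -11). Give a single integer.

Answer: 9

Derivation:
|ax - bx| = |12 - 7| = 5
|ay - by| = |-5 - 4| = 9
|az - bz| = |-7 - (-11)| = 4
distance = (5 + 9 + 4) / 2 = 18 / 2 = 9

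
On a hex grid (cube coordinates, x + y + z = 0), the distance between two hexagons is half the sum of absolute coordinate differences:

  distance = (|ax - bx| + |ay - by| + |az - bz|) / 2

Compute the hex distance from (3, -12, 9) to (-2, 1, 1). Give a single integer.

|ax - bx| = |3 - (-2)| = 5
|ay - by| = |-12 - 1| = 13
|az - bz| = |9 - 1| = 8
distance = (5 + 13 + 8) / 2 = 26 / 2 = 13

Answer: 13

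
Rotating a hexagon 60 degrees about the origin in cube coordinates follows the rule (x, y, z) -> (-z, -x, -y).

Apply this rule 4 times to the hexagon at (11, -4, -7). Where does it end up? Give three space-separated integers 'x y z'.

Answer: -7 11 -4

Derivation:
Start: (11, -4, -7)
Step 1: (11, -4, -7) -> (-(-7), -(11), -(-4)) = (7, -11, 4)
Step 2: (7, -11, 4) -> (-(4), -(7), -(-11)) = (-4, -7, 11)
Step 3: (-4, -7, 11) -> (-(11), -(-4), -(-7)) = (-11, 4, 7)
Step 4: (-11, 4, 7) -> (-(7), -(-11), -(4)) = (-7, 11, -4)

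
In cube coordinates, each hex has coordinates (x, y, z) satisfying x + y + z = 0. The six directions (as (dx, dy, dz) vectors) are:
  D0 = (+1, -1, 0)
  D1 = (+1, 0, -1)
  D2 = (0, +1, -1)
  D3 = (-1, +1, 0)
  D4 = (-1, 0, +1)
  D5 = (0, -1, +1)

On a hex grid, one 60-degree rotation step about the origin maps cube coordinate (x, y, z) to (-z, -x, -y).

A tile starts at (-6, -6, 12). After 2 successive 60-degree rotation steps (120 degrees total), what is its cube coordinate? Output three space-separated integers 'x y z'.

Answer: -6 12 -6

Derivation:
Start: (-6, -6, 12)
Step 1: (-6, -6, 12) -> (-(12), -(-6), -(-6)) = (-12, 6, 6)
Step 2: (-12, 6, 6) -> (-(6), -(-12), -(6)) = (-6, 12, -6)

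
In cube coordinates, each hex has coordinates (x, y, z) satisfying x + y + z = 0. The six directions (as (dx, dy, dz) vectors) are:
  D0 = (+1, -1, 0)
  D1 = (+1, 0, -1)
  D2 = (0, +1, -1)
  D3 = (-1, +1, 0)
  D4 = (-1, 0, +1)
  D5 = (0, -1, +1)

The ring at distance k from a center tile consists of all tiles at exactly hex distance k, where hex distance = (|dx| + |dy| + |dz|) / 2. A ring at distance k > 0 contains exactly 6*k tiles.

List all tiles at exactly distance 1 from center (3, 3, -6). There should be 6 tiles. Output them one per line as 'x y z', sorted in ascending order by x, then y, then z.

Walk ring at distance 1 from (3, 3, -6):
Start at center + D4*1 = (2, 3, -5)
  hex 0: (2, 3, -5)
  hex 1: (3, 2, -5)
  hex 2: (4, 2, -6)
  hex 3: (4, 3, -7)
  hex 4: (3, 4, -7)
  hex 5: (2, 4, -6)
Sorted: 6 hexes.

Answer: 2 3 -5
2 4 -6
3 2 -5
3 4 -7
4 2 -6
4 3 -7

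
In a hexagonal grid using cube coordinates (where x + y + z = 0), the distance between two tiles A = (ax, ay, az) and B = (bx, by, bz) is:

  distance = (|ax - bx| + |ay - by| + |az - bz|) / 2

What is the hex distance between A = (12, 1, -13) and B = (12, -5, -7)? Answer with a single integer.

|ax - bx| = |12 - 12| = 0
|ay - by| = |1 - (-5)| = 6
|az - bz| = |-13 - (-7)| = 6
distance = (0 + 6 + 6) / 2 = 12 / 2 = 6

Answer: 6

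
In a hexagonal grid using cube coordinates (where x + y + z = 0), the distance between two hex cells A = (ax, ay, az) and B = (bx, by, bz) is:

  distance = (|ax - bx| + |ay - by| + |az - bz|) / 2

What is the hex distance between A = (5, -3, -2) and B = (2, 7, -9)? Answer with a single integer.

|ax - bx| = |5 - 2| = 3
|ay - by| = |-3 - 7| = 10
|az - bz| = |-2 - (-9)| = 7
distance = (3 + 10 + 7) / 2 = 20 / 2 = 10

Answer: 10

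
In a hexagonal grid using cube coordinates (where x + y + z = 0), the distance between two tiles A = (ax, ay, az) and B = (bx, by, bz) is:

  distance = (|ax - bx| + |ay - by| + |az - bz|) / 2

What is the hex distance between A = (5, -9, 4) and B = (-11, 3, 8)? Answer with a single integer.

Answer: 16

Derivation:
|ax - bx| = |5 - (-11)| = 16
|ay - by| = |-9 - 3| = 12
|az - bz| = |4 - 8| = 4
distance = (16 + 12 + 4) / 2 = 32 / 2 = 16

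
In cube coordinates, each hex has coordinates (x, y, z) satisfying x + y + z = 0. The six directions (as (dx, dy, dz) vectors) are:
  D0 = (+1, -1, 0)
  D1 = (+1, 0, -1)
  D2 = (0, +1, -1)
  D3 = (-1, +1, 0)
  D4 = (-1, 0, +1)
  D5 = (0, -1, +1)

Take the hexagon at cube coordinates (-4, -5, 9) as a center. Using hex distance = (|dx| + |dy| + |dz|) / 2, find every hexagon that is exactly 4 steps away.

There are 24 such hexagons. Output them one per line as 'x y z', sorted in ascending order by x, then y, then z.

Answer: -8 -5 13
-8 -4 12
-8 -3 11
-8 -2 10
-8 -1 9
-7 -6 13
-7 -1 8
-6 -7 13
-6 -1 7
-5 -8 13
-5 -1 6
-4 -9 13
-4 -1 5
-3 -9 12
-3 -2 5
-2 -9 11
-2 -3 5
-1 -9 10
-1 -4 5
0 -9 9
0 -8 8
0 -7 7
0 -6 6
0 -5 5

Derivation:
Walk ring at distance 4 from (-4, -5, 9):
Start at center + D4*4 = (-8, -5, 13)
  hex 0: (-8, -5, 13)
  hex 1: (-7, -6, 13)
  hex 2: (-6, -7, 13)
  hex 3: (-5, -8, 13)
  hex 4: (-4, -9, 13)
  hex 5: (-3, -9, 12)
  hex 6: (-2, -9, 11)
  hex 7: (-1, -9, 10)
  hex 8: (0, -9, 9)
  hex 9: (0, -8, 8)
  hex 10: (0, -7, 7)
  hex 11: (0, -6, 6)
  hex 12: (0, -5, 5)
  hex 13: (-1, -4, 5)
  hex 14: (-2, -3, 5)
  hex 15: (-3, -2, 5)
  hex 16: (-4, -1, 5)
  hex 17: (-5, -1, 6)
  hex 18: (-6, -1, 7)
  hex 19: (-7, -1, 8)
  hex 20: (-8, -1, 9)
  hex 21: (-8, -2, 10)
  hex 22: (-8, -3, 11)
  hex 23: (-8, -4, 12)
Sorted: 24 hexes.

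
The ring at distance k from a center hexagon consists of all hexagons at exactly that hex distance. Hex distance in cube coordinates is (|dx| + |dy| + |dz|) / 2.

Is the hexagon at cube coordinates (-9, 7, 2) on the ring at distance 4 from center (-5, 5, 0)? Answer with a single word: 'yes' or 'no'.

Answer: yes

Derivation:
|px - cx| = |-9 - (-5)| = 4
|py - cy| = |7 - 5| = 2
|pz - cz| = |2 - 0| = 2
distance = (4+2+2)/2 = 8/2 = 4
radius = 4; distance == radius -> yes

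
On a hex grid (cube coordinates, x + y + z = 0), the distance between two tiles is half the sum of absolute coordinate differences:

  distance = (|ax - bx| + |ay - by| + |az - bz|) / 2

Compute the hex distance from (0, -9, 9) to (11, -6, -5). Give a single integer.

Answer: 14

Derivation:
|ax - bx| = |0 - 11| = 11
|ay - by| = |-9 - (-6)| = 3
|az - bz| = |9 - (-5)| = 14
distance = (11 + 3 + 14) / 2 = 28 / 2 = 14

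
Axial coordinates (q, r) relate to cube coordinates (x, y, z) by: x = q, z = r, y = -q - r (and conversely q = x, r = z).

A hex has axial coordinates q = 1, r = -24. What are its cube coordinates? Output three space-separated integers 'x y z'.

x = q = 1
z = r = -24
y = -x - z = -(1) - (-24) = 23

Answer: 1 23 -24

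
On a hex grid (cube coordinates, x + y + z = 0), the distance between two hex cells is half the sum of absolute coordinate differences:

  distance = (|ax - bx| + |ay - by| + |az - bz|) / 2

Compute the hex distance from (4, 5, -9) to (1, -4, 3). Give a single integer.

|ax - bx| = |4 - 1| = 3
|ay - by| = |5 - (-4)| = 9
|az - bz| = |-9 - 3| = 12
distance = (3 + 9 + 12) / 2 = 24 / 2 = 12

Answer: 12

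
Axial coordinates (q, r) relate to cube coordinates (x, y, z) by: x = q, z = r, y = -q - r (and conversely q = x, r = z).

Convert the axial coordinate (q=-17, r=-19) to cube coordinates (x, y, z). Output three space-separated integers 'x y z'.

Answer: -17 36 -19

Derivation:
x = q = -17
z = r = -19
y = -x - z = -(-17) - (-19) = 36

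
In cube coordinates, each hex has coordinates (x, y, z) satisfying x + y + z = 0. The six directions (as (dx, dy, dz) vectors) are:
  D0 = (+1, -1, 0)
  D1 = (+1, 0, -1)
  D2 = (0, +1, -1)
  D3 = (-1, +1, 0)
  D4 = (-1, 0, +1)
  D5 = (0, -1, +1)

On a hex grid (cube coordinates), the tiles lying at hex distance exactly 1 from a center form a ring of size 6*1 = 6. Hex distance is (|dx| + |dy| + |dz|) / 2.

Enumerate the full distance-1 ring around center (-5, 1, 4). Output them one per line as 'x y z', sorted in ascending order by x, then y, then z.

Answer: -6 1 5
-6 2 4
-5 0 5
-5 2 3
-4 0 4
-4 1 3

Derivation:
Walk ring at distance 1 from (-5, 1, 4):
Start at center + D4*1 = (-6, 1, 5)
  hex 0: (-6, 1, 5)
  hex 1: (-5, 0, 5)
  hex 2: (-4, 0, 4)
  hex 3: (-4, 1, 3)
  hex 4: (-5, 2, 3)
  hex 5: (-6, 2, 4)
Sorted: 6 hexes.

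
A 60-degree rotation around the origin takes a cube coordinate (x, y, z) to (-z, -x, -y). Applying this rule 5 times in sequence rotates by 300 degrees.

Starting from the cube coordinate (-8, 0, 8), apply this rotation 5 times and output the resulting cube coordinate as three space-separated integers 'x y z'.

Start: (-8, 0, 8)
Step 1: (-8, 0, 8) -> (-(8), -(-8), -(0)) = (-8, 8, 0)
Step 2: (-8, 8, 0) -> (-(0), -(-8), -(8)) = (0, 8, -8)
Step 3: (0, 8, -8) -> (-(-8), -(0), -(8)) = (8, 0, -8)
Step 4: (8, 0, -8) -> (-(-8), -(8), -(0)) = (8, -8, 0)
Step 5: (8, -8, 0) -> (-(0), -(8), -(-8)) = (0, -8, 8)

Answer: 0 -8 8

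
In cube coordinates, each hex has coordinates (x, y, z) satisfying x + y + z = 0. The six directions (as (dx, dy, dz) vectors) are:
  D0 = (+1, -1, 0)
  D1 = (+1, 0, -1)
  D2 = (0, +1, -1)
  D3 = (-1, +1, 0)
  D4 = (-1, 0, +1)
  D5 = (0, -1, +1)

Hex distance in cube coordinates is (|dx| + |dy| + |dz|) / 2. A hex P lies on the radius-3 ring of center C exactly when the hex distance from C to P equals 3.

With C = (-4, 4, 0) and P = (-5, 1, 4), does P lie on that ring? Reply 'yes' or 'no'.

|px - cx| = |-5 - (-4)| = 1
|py - cy| = |1 - 4| = 3
|pz - cz| = |4 - 0| = 4
distance = (1+3+4)/2 = 8/2 = 4
radius = 3; distance != radius -> no

Answer: no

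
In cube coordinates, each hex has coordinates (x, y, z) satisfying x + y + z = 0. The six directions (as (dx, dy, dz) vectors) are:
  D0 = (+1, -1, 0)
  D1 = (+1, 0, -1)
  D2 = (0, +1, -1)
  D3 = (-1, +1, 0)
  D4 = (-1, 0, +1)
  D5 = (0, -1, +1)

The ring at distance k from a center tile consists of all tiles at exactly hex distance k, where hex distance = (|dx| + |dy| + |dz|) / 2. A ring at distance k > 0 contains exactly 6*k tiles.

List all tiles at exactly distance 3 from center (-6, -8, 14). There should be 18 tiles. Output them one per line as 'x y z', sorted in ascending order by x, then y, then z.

Answer: -9 -8 17
-9 -7 16
-9 -6 15
-9 -5 14
-8 -9 17
-8 -5 13
-7 -10 17
-7 -5 12
-6 -11 17
-6 -5 11
-5 -11 16
-5 -6 11
-4 -11 15
-4 -7 11
-3 -11 14
-3 -10 13
-3 -9 12
-3 -8 11

Derivation:
Walk ring at distance 3 from (-6, -8, 14):
Start at center + D4*3 = (-9, -8, 17)
  hex 0: (-9, -8, 17)
  hex 1: (-8, -9, 17)
  hex 2: (-7, -10, 17)
  hex 3: (-6, -11, 17)
  hex 4: (-5, -11, 16)
  hex 5: (-4, -11, 15)
  hex 6: (-3, -11, 14)
  hex 7: (-3, -10, 13)
  hex 8: (-3, -9, 12)
  hex 9: (-3, -8, 11)
  hex 10: (-4, -7, 11)
  hex 11: (-5, -6, 11)
  hex 12: (-6, -5, 11)
  hex 13: (-7, -5, 12)
  hex 14: (-8, -5, 13)
  hex 15: (-9, -5, 14)
  hex 16: (-9, -6, 15)
  hex 17: (-9, -7, 16)
Sorted: 18 hexes.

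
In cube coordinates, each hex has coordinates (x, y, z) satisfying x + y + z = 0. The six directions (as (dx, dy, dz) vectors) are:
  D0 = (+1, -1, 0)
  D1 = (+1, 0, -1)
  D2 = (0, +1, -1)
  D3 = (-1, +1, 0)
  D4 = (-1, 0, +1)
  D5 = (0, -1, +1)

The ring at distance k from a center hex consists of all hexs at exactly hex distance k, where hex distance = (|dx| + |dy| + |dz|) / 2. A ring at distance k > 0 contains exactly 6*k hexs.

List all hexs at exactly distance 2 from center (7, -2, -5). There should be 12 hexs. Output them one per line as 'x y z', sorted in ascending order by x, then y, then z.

Walk ring at distance 2 from (7, -2, -5):
Start at center + D4*2 = (5, -2, -3)
  hex 0: (5, -2, -3)
  hex 1: (6, -3, -3)
  hex 2: (7, -4, -3)
  hex 3: (8, -4, -4)
  hex 4: (9, -4, -5)
  hex 5: (9, -3, -6)
  hex 6: (9, -2, -7)
  hex 7: (8, -1, -7)
  hex 8: (7, 0, -7)
  hex 9: (6, 0, -6)
  hex 10: (5, 0, -5)
  hex 11: (5, -1, -4)
Sorted: 12 hexes.

Answer: 5 -2 -3
5 -1 -4
5 0 -5
6 -3 -3
6 0 -6
7 -4 -3
7 0 -7
8 -4 -4
8 -1 -7
9 -4 -5
9 -3 -6
9 -2 -7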